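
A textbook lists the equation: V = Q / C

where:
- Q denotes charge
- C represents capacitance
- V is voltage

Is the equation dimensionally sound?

Yes

Q (charge) has dimensions [I T].
C (capacitance) has dimensions [I^2 L^-2 M^-1 T^4].
V (voltage) has dimensions [I^-1 L^2 M T^-3].

Left side: [I^-1 L^2 M T^-3]
Right side: [I^-1 L^2 M T^-3]

Both sides have the same dimensions, so the equation is dimensionally consistent.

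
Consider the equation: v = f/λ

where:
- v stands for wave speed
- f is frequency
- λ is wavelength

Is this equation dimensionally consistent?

No

v (wave speed) has dimensions [L T^-1].
f (frequency) has dimensions [T^-1].
λ (wavelength) has dimensions [L].

Left side: [L T^-1]
Right side: [L^-1 T^-1]

The two sides have different dimensions, so the equation is NOT dimensionally consistent.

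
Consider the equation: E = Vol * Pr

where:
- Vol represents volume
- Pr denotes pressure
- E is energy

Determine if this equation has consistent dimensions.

Yes

Vol (volume) has dimensions [L^3].
Pr (pressure) has dimensions [L^-1 M T^-2].
E (energy) has dimensions [L^2 M T^-2].

Left side: [L^2 M T^-2]
Right side: [L^2 M T^-2]

Both sides have the same dimensions, so the equation is dimensionally consistent.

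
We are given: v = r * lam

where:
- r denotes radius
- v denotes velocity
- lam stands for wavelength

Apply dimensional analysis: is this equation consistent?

No

r (radius) has dimensions [L].
v (velocity) has dimensions [L T^-1].
lam (wavelength) has dimensions [L].

Left side: [L T^-1]
Right side: [L^2]

The two sides have different dimensions, so the equation is NOT dimensionally consistent.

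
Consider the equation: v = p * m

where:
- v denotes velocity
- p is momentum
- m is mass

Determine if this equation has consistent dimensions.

No

v (velocity) has dimensions [L T^-1].
p (momentum) has dimensions [L M T^-1].
m (mass) has dimensions [M].

Left side: [L T^-1]
Right side: [L M^2 T^-1]

The two sides have different dimensions, so the equation is NOT dimensionally consistent.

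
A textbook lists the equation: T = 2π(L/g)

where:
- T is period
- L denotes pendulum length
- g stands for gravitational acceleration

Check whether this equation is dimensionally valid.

No

T (period) has dimensions [T].
L (pendulum length) has dimensions [L].
g (gravitational acceleration) has dimensions [L T^-2].

Left side: [T]
Right side: [T^2]

The two sides have different dimensions, so the equation is NOT dimensionally consistent.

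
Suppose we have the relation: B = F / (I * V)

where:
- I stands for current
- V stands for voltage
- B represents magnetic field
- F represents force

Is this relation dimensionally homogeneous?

No

I (current) has dimensions [I].
V (voltage) has dimensions [I^-1 L^2 M T^-3].
B (magnetic field) has dimensions [I^-1 M T^-2].
F (force) has dimensions [L M T^-2].

Left side: [I^-1 M T^-2]
Right side: [L^-1 T]

The two sides have different dimensions, so the equation is NOT dimensionally consistent.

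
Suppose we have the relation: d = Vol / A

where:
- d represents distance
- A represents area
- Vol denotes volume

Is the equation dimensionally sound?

Yes

d (distance) has dimensions [L].
A (area) has dimensions [L^2].
Vol (volume) has dimensions [L^3].

Left side: [L]
Right side: [L]

Both sides have the same dimensions, so the equation is dimensionally consistent.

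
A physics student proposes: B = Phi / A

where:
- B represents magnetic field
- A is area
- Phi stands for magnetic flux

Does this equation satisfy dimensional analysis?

Yes

B (magnetic field) has dimensions [I^-1 M T^-2].
A (area) has dimensions [L^2].
Phi (magnetic flux) has dimensions [I^-1 L^2 M T^-2].

Left side: [I^-1 M T^-2]
Right side: [I^-1 M T^-2]

Both sides have the same dimensions, so the equation is dimensionally consistent.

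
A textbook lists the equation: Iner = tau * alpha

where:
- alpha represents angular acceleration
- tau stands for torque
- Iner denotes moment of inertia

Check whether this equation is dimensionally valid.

No

alpha (angular acceleration) has dimensions [T^-2].
tau (torque) has dimensions [L^2 M T^-2].
Iner (moment of inertia) has dimensions [L^2 M].

Left side: [L^2 M]
Right side: [L^2 M T^-4]

The two sides have different dimensions, so the equation is NOT dimensionally consistent.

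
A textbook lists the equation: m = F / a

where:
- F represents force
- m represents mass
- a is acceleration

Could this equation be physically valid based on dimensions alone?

Yes

F (force) has dimensions [L M T^-2].
m (mass) has dimensions [M].
a (acceleration) has dimensions [L T^-2].

Left side: [M]
Right side: [M]

Both sides have the same dimensions, so the equation is dimensionally consistent.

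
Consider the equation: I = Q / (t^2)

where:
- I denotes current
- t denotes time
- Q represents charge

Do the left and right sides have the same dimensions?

No

I (current) has dimensions [I].
t (time) has dimensions [T].
Q (charge) has dimensions [I T].

Left side: [I]
Right side: [I T^-1]

The two sides have different dimensions, so the equation is NOT dimensionally consistent.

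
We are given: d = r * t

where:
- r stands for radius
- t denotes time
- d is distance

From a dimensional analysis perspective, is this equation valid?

No

r (radius) has dimensions [L].
t (time) has dimensions [T].
d (distance) has dimensions [L].

Left side: [L]
Right side: [L T]

The two sides have different dimensions, so the equation is NOT dimensionally consistent.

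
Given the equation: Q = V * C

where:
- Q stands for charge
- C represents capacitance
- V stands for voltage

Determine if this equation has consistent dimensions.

Yes

Q (charge) has dimensions [I T].
C (capacitance) has dimensions [I^2 L^-2 M^-1 T^4].
V (voltage) has dimensions [I^-1 L^2 M T^-3].

Left side: [I T]
Right side: [I T]

Both sides have the same dimensions, so the equation is dimensionally consistent.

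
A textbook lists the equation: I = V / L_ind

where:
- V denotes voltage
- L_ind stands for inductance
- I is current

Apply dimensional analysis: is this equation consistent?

No

V (voltage) has dimensions [I^-1 L^2 M T^-3].
L_ind (inductance) has dimensions [I^-2 L^2 M T^-2].
I (current) has dimensions [I].

Left side: [I]
Right side: [I T^-1]

The two sides have different dimensions, so the equation is NOT dimensionally consistent.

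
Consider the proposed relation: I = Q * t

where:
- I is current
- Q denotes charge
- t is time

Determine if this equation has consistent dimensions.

No

I (current) has dimensions [I].
Q (charge) has dimensions [I T].
t (time) has dimensions [T].

Left side: [I]
Right side: [I T^2]

The two sides have different dimensions, so the equation is NOT dimensionally consistent.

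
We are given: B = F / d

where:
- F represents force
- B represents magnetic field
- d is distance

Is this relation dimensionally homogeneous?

No

F (force) has dimensions [L M T^-2].
B (magnetic field) has dimensions [I^-1 M T^-2].
d (distance) has dimensions [L].

Left side: [I^-1 M T^-2]
Right side: [M T^-2]

The two sides have different dimensions, so the equation is NOT dimensionally consistent.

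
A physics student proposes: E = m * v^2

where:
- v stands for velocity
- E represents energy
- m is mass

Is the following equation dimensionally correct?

Yes

v (velocity) has dimensions [L T^-1].
E (energy) has dimensions [L^2 M T^-2].
m (mass) has dimensions [M].

Left side: [L^2 M T^-2]
Right side: [L^2 M T^-2]

Both sides have the same dimensions, so the equation is dimensionally consistent.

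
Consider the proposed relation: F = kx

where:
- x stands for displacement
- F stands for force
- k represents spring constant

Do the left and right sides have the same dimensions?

Yes

x (displacement) has dimensions [L].
F (force) has dimensions [L M T^-2].
k (spring constant) has dimensions [M T^-2].

Left side: [L M T^-2]
Right side: [L M T^-2]

Both sides have the same dimensions, so the equation is dimensionally consistent.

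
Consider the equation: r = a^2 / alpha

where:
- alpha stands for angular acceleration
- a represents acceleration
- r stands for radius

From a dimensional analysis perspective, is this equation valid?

No

alpha (angular acceleration) has dimensions [T^-2].
a (acceleration) has dimensions [L T^-2].
r (radius) has dimensions [L].

Left side: [L]
Right side: [L^2 T^-2]

The two sides have different dimensions, so the equation is NOT dimensionally consistent.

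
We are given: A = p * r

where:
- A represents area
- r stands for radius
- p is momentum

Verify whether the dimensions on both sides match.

No

A (area) has dimensions [L^2].
r (radius) has dimensions [L].
p (momentum) has dimensions [L M T^-1].

Left side: [L^2]
Right side: [L^2 M T^-1]

The two sides have different dimensions, so the equation is NOT dimensionally consistent.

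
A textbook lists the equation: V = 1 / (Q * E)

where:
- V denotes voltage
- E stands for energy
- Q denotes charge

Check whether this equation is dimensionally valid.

No

V (voltage) has dimensions [I^-1 L^2 M T^-3].
E (energy) has dimensions [L^2 M T^-2].
Q (charge) has dimensions [I T].

Left side: [I^-1 L^2 M T^-3]
Right side: [I^-1 L^-2 M^-1 T]

The two sides have different dimensions, so the equation is NOT dimensionally consistent.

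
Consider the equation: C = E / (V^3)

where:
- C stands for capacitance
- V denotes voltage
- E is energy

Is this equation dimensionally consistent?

No

C (capacitance) has dimensions [I^2 L^-2 M^-1 T^4].
V (voltage) has dimensions [I^-1 L^2 M T^-3].
E (energy) has dimensions [L^2 M T^-2].

Left side: [I^2 L^-2 M^-1 T^4]
Right side: [I^3 L^-4 M^-2 T^7]

The two sides have different dimensions, so the equation is NOT dimensionally consistent.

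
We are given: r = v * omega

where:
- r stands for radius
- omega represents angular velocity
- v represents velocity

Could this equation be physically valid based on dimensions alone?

No

r (radius) has dimensions [L].
omega (angular velocity) has dimensions [T^-1].
v (velocity) has dimensions [L T^-1].

Left side: [L]
Right side: [L T^-2]

The two sides have different dimensions, so the equation is NOT dimensionally consistent.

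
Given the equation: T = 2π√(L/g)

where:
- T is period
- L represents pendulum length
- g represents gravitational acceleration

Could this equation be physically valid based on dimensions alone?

Yes

T (period) has dimensions [T].
L (pendulum length) has dimensions [L].
g (gravitational acceleration) has dimensions [L T^-2].

Left side: [T]
Right side: [T]

Both sides have the same dimensions, so the equation is dimensionally consistent.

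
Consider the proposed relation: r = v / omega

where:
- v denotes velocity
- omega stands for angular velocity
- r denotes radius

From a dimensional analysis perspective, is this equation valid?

Yes

v (velocity) has dimensions [L T^-1].
omega (angular velocity) has dimensions [T^-1].
r (radius) has dimensions [L].

Left side: [L]
Right side: [L]

Both sides have the same dimensions, so the equation is dimensionally consistent.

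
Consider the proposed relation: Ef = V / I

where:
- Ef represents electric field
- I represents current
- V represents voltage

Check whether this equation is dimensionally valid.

No

Ef (electric field) has dimensions [I^-1 L M T^-3].
I (current) has dimensions [I].
V (voltage) has dimensions [I^-1 L^2 M T^-3].

Left side: [I^-1 L M T^-3]
Right side: [I^-2 L^2 M T^-3]

The two sides have different dimensions, so the equation is NOT dimensionally consistent.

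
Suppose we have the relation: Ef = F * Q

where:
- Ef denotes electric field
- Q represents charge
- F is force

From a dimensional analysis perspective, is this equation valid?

No

Ef (electric field) has dimensions [I^-1 L M T^-3].
Q (charge) has dimensions [I T].
F (force) has dimensions [L M T^-2].

Left side: [I^-1 L M T^-3]
Right side: [I L M T^-1]

The two sides have different dimensions, so the equation is NOT dimensionally consistent.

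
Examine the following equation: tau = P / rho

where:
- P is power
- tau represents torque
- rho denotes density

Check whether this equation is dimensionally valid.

No

P (power) has dimensions [L^2 M T^-3].
tau (torque) has dimensions [L^2 M T^-2].
rho (density) has dimensions [L^-3 M].

Left side: [L^2 M T^-2]
Right side: [L^5 T^-3]

The two sides have different dimensions, so the equation is NOT dimensionally consistent.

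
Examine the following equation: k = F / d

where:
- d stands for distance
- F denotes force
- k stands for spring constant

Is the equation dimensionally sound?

Yes

d (distance) has dimensions [L].
F (force) has dimensions [L M T^-2].
k (spring constant) has dimensions [M T^-2].

Left side: [M T^-2]
Right side: [M T^-2]

Both sides have the same dimensions, so the equation is dimensionally consistent.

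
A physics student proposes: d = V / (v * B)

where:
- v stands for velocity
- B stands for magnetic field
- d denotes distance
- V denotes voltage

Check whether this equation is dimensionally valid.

Yes

v (velocity) has dimensions [L T^-1].
B (magnetic field) has dimensions [I^-1 M T^-2].
d (distance) has dimensions [L].
V (voltage) has dimensions [I^-1 L^2 M T^-3].

Left side: [L]
Right side: [L]

Both sides have the same dimensions, so the equation is dimensionally consistent.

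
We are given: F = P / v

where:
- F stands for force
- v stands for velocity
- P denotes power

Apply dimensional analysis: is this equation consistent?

Yes

F (force) has dimensions [L M T^-2].
v (velocity) has dimensions [L T^-1].
P (power) has dimensions [L^2 M T^-3].

Left side: [L M T^-2]
Right side: [L M T^-2]

Both sides have the same dimensions, so the equation is dimensionally consistent.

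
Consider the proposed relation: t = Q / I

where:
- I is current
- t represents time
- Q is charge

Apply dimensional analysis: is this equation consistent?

Yes

I (current) has dimensions [I].
t (time) has dimensions [T].
Q (charge) has dimensions [I T].

Left side: [T]
Right side: [T]

Both sides have the same dimensions, so the equation is dimensionally consistent.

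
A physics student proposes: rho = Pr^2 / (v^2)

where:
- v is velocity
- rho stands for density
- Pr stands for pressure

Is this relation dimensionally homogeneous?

No

v (velocity) has dimensions [L T^-1].
rho (density) has dimensions [L^-3 M].
Pr (pressure) has dimensions [L^-1 M T^-2].

Left side: [L^-3 M]
Right side: [L^-4 M^2 T^-2]

The two sides have different dimensions, so the equation is NOT dimensionally consistent.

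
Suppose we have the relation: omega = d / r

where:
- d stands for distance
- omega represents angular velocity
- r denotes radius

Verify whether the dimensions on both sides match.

No

d (distance) has dimensions [L].
omega (angular velocity) has dimensions [T^-1].
r (radius) has dimensions [L].

Left side: [T^-1]
Right side: [dimensionless]

The two sides have different dimensions, so the equation is NOT dimensionally consistent.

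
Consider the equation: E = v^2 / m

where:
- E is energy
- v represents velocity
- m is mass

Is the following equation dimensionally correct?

No

E (energy) has dimensions [L^2 M T^-2].
v (velocity) has dimensions [L T^-1].
m (mass) has dimensions [M].

Left side: [L^2 M T^-2]
Right side: [L^2 M^-1 T^-2]

The two sides have different dimensions, so the equation is NOT dimensionally consistent.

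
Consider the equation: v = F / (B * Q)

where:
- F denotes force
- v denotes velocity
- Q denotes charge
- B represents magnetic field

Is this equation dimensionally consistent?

Yes

F (force) has dimensions [L M T^-2].
v (velocity) has dimensions [L T^-1].
Q (charge) has dimensions [I T].
B (magnetic field) has dimensions [I^-1 M T^-2].

Left side: [L T^-1]
Right side: [L T^-1]

Both sides have the same dimensions, so the equation is dimensionally consistent.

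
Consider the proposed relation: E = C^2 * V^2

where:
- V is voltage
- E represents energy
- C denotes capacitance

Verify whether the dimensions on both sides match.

No

V (voltage) has dimensions [I^-1 L^2 M T^-3].
E (energy) has dimensions [L^2 M T^-2].
C (capacitance) has dimensions [I^2 L^-2 M^-1 T^4].

Left side: [L^2 M T^-2]
Right side: [I^2 T^2]

The two sides have different dimensions, so the equation is NOT dimensionally consistent.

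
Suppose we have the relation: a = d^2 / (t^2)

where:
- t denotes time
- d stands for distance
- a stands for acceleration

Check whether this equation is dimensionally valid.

No

t (time) has dimensions [T].
d (distance) has dimensions [L].
a (acceleration) has dimensions [L T^-2].

Left side: [L T^-2]
Right side: [L^2 T^-2]

The two sides have different dimensions, so the equation is NOT dimensionally consistent.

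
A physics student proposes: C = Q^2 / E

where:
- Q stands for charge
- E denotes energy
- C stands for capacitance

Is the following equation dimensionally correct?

Yes

Q (charge) has dimensions [I T].
E (energy) has dimensions [L^2 M T^-2].
C (capacitance) has dimensions [I^2 L^-2 M^-1 T^4].

Left side: [I^2 L^-2 M^-1 T^4]
Right side: [I^2 L^-2 M^-1 T^4]

Both sides have the same dimensions, so the equation is dimensionally consistent.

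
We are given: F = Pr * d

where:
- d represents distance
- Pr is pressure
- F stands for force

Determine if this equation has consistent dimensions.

No

d (distance) has dimensions [L].
Pr (pressure) has dimensions [L^-1 M T^-2].
F (force) has dimensions [L M T^-2].

Left side: [L M T^-2]
Right side: [M T^-2]

The two sides have different dimensions, so the equation is NOT dimensionally consistent.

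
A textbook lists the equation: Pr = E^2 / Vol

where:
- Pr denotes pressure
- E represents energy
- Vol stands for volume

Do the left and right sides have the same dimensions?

No

Pr (pressure) has dimensions [L^-1 M T^-2].
E (energy) has dimensions [L^2 M T^-2].
Vol (volume) has dimensions [L^3].

Left side: [L^-1 M T^-2]
Right side: [L M^2 T^-4]

The two sides have different dimensions, so the equation is NOT dimensionally consistent.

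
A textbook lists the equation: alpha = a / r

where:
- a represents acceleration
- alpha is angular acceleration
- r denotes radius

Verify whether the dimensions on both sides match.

Yes

a (acceleration) has dimensions [L T^-2].
alpha (angular acceleration) has dimensions [T^-2].
r (radius) has dimensions [L].

Left side: [T^-2]
Right side: [T^-2]

Both sides have the same dimensions, so the equation is dimensionally consistent.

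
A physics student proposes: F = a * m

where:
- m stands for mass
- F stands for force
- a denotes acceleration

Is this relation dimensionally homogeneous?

Yes

m (mass) has dimensions [M].
F (force) has dimensions [L M T^-2].
a (acceleration) has dimensions [L T^-2].

Left side: [L M T^-2]
Right side: [L M T^-2]

Both sides have the same dimensions, so the equation is dimensionally consistent.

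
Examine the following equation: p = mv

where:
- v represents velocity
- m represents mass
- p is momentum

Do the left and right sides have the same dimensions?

Yes

v (velocity) has dimensions [L T^-1].
m (mass) has dimensions [M].
p (momentum) has dimensions [L M T^-1].

Left side: [L M T^-1]
Right side: [L M T^-1]

Both sides have the same dimensions, so the equation is dimensionally consistent.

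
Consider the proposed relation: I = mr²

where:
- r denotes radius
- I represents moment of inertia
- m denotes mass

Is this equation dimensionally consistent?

Yes

r (radius) has dimensions [L].
I (moment of inertia) has dimensions [L^2 M].
m (mass) has dimensions [M].

Left side: [L^2 M]
Right side: [L^2 M]

Both sides have the same dimensions, so the equation is dimensionally consistent.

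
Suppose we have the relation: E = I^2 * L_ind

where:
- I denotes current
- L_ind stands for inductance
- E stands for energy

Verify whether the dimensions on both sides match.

Yes

I (current) has dimensions [I].
L_ind (inductance) has dimensions [I^-2 L^2 M T^-2].
E (energy) has dimensions [L^2 M T^-2].

Left side: [L^2 M T^-2]
Right side: [L^2 M T^-2]

Both sides have the same dimensions, so the equation is dimensionally consistent.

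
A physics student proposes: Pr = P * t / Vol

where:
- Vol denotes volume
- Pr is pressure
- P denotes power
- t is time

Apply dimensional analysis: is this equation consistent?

Yes

Vol (volume) has dimensions [L^3].
Pr (pressure) has dimensions [L^-1 M T^-2].
P (power) has dimensions [L^2 M T^-3].
t (time) has dimensions [T].

Left side: [L^-1 M T^-2]
Right side: [L^-1 M T^-2]

Both sides have the same dimensions, so the equation is dimensionally consistent.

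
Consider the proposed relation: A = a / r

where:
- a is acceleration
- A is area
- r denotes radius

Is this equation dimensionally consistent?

No

a (acceleration) has dimensions [L T^-2].
A (area) has dimensions [L^2].
r (radius) has dimensions [L].

Left side: [L^2]
Right side: [T^-2]

The two sides have different dimensions, so the equation is NOT dimensionally consistent.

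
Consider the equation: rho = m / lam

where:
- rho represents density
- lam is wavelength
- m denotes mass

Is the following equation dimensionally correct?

No

rho (density) has dimensions [L^-3 M].
lam (wavelength) has dimensions [L].
m (mass) has dimensions [M].

Left side: [L^-3 M]
Right side: [L^-1 M]

The two sides have different dimensions, so the equation is NOT dimensionally consistent.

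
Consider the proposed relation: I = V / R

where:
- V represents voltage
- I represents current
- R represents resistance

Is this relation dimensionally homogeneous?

Yes

V (voltage) has dimensions [I^-1 L^2 M T^-3].
I (current) has dimensions [I].
R (resistance) has dimensions [I^-2 L^2 M T^-3].

Left side: [I]
Right side: [I]

Both sides have the same dimensions, so the equation is dimensionally consistent.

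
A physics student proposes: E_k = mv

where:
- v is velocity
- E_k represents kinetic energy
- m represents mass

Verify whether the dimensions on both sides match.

No

v (velocity) has dimensions [L T^-1].
E_k (kinetic energy) has dimensions [L^2 M T^-2].
m (mass) has dimensions [M].

Left side: [L^2 M T^-2]
Right side: [L M T^-1]

The two sides have different dimensions, so the equation is NOT dimensionally consistent.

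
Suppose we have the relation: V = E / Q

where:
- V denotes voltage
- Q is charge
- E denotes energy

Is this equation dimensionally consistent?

Yes

V (voltage) has dimensions [I^-1 L^2 M T^-3].
Q (charge) has dimensions [I T].
E (energy) has dimensions [L^2 M T^-2].

Left side: [I^-1 L^2 M T^-3]
Right side: [I^-1 L^2 M T^-3]

Both sides have the same dimensions, so the equation is dimensionally consistent.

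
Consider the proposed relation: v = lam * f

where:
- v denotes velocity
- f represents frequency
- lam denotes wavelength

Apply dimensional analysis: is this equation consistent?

Yes

v (velocity) has dimensions [L T^-1].
f (frequency) has dimensions [T^-1].
lam (wavelength) has dimensions [L].

Left side: [L T^-1]
Right side: [L T^-1]

Both sides have the same dimensions, so the equation is dimensionally consistent.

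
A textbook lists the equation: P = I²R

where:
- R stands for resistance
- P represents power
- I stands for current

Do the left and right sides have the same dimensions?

Yes

R (resistance) has dimensions [I^-2 L^2 M T^-3].
P (power) has dimensions [L^2 M T^-3].
I (current) has dimensions [I].

Left side: [L^2 M T^-3]
Right side: [L^2 M T^-3]

Both sides have the same dimensions, so the equation is dimensionally consistent.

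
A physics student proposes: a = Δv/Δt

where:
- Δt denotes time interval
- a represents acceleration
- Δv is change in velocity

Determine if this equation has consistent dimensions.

Yes

Δt (time interval) has dimensions [T].
a (acceleration) has dimensions [L T^-2].
Δv (change in velocity) has dimensions [L T^-1].

Left side: [L T^-2]
Right side: [L T^-2]

Both sides have the same dimensions, so the equation is dimensionally consistent.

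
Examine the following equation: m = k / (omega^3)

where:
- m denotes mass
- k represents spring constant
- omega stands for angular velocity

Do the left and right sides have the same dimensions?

No

m (mass) has dimensions [M].
k (spring constant) has dimensions [M T^-2].
omega (angular velocity) has dimensions [T^-1].

Left side: [M]
Right side: [M T]

The two sides have different dimensions, so the equation is NOT dimensionally consistent.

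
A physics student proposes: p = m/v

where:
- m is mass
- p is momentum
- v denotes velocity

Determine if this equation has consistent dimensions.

No

m (mass) has dimensions [M].
p (momentum) has dimensions [L M T^-1].
v (velocity) has dimensions [L T^-1].

Left side: [L M T^-1]
Right side: [L^-1 M T]

The two sides have different dimensions, so the equation is NOT dimensionally consistent.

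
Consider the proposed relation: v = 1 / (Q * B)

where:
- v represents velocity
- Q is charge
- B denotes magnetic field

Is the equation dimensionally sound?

No

v (velocity) has dimensions [L T^-1].
Q (charge) has dimensions [I T].
B (magnetic field) has dimensions [I^-1 M T^-2].

Left side: [L T^-1]
Right side: [M^-1 T]

The two sides have different dimensions, so the equation is NOT dimensionally consistent.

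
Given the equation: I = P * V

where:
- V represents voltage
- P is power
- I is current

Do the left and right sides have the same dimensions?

No

V (voltage) has dimensions [I^-1 L^2 M T^-3].
P (power) has dimensions [L^2 M T^-3].
I (current) has dimensions [I].

Left side: [I]
Right side: [I^-1 L^4 M^2 T^-6]

The two sides have different dimensions, so the equation is NOT dimensionally consistent.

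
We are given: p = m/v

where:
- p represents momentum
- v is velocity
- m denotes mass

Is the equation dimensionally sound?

No

p (momentum) has dimensions [L M T^-1].
v (velocity) has dimensions [L T^-1].
m (mass) has dimensions [M].

Left side: [L M T^-1]
Right side: [L^-1 M T]

The two sides have different dimensions, so the equation is NOT dimensionally consistent.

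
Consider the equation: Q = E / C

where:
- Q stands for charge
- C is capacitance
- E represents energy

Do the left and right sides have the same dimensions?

No

Q (charge) has dimensions [I T].
C (capacitance) has dimensions [I^2 L^-2 M^-1 T^4].
E (energy) has dimensions [L^2 M T^-2].

Left side: [I T]
Right side: [I^-2 L^4 M^2 T^-6]

The two sides have different dimensions, so the equation is NOT dimensionally consistent.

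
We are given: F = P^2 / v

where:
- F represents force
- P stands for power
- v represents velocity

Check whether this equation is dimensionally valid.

No

F (force) has dimensions [L M T^-2].
P (power) has dimensions [L^2 M T^-3].
v (velocity) has dimensions [L T^-1].

Left side: [L M T^-2]
Right side: [L^3 M^2 T^-5]

The two sides have different dimensions, so the equation is NOT dimensionally consistent.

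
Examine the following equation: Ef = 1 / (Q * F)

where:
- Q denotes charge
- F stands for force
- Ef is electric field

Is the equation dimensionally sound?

No

Q (charge) has dimensions [I T].
F (force) has dimensions [L M T^-2].
Ef (electric field) has dimensions [I^-1 L M T^-3].

Left side: [I^-1 L M T^-3]
Right side: [I^-1 L^-1 M^-1 T]

The two sides have different dimensions, so the equation is NOT dimensionally consistent.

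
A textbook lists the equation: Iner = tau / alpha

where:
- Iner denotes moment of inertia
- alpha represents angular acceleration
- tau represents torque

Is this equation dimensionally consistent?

Yes

Iner (moment of inertia) has dimensions [L^2 M].
alpha (angular acceleration) has dimensions [T^-2].
tau (torque) has dimensions [L^2 M T^-2].

Left side: [L^2 M]
Right side: [L^2 M]

Both sides have the same dimensions, so the equation is dimensionally consistent.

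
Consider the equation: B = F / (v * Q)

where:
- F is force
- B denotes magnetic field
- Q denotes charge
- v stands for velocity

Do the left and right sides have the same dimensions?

Yes

F (force) has dimensions [L M T^-2].
B (magnetic field) has dimensions [I^-1 M T^-2].
Q (charge) has dimensions [I T].
v (velocity) has dimensions [L T^-1].

Left side: [I^-1 M T^-2]
Right side: [I^-1 M T^-2]

Both sides have the same dimensions, so the equation is dimensionally consistent.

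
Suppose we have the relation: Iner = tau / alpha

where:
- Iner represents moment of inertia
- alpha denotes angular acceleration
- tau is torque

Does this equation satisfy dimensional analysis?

Yes

Iner (moment of inertia) has dimensions [L^2 M].
alpha (angular acceleration) has dimensions [T^-2].
tau (torque) has dimensions [L^2 M T^-2].

Left side: [L^2 M]
Right side: [L^2 M]

Both sides have the same dimensions, so the equation is dimensionally consistent.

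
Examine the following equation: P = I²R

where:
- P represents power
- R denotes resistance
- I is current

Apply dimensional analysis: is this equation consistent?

Yes

P (power) has dimensions [L^2 M T^-3].
R (resistance) has dimensions [I^-2 L^2 M T^-3].
I (current) has dimensions [I].

Left side: [L^2 M T^-3]
Right side: [L^2 M T^-3]

Both sides have the same dimensions, so the equation is dimensionally consistent.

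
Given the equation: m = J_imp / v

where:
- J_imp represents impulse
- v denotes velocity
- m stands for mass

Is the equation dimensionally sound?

Yes

J_imp (impulse) has dimensions [L M T^-1].
v (velocity) has dimensions [L T^-1].
m (mass) has dimensions [M].

Left side: [M]
Right side: [M]

Both sides have the same dimensions, so the equation is dimensionally consistent.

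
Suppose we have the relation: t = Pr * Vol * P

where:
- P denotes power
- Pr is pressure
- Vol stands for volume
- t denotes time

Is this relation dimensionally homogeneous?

No

P (power) has dimensions [L^2 M T^-3].
Pr (pressure) has dimensions [L^-1 M T^-2].
Vol (volume) has dimensions [L^3].
t (time) has dimensions [T].

Left side: [T]
Right side: [L^4 M^2 T^-5]

The two sides have different dimensions, so the equation is NOT dimensionally consistent.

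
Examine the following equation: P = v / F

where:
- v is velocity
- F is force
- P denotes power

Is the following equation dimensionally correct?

No

v (velocity) has dimensions [L T^-1].
F (force) has dimensions [L M T^-2].
P (power) has dimensions [L^2 M T^-3].

Left side: [L^2 M T^-3]
Right side: [M^-1 T]

The two sides have different dimensions, so the equation is NOT dimensionally consistent.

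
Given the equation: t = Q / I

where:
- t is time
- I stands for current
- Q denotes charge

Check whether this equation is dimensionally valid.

Yes

t (time) has dimensions [T].
I (current) has dimensions [I].
Q (charge) has dimensions [I T].

Left side: [T]
Right side: [T]

Both sides have the same dimensions, so the equation is dimensionally consistent.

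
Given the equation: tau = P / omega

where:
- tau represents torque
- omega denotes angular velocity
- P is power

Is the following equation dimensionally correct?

Yes

tau (torque) has dimensions [L^2 M T^-2].
omega (angular velocity) has dimensions [T^-1].
P (power) has dimensions [L^2 M T^-3].

Left side: [L^2 M T^-2]
Right side: [L^2 M T^-2]

Both sides have the same dimensions, so the equation is dimensionally consistent.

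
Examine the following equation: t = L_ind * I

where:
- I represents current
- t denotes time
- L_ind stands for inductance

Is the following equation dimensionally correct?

No

I (current) has dimensions [I].
t (time) has dimensions [T].
L_ind (inductance) has dimensions [I^-2 L^2 M T^-2].

Left side: [T]
Right side: [I^-1 L^2 M T^-2]

The two sides have different dimensions, so the equation is NOT dimensionally consistent.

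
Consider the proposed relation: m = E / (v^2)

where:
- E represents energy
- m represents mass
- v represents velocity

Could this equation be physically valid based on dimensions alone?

Yes

E (energy) has dimensions [L^2 M T^-2].
m (mass) has dimensions [M].
v (velocity) has dimensions [L T^-1].

Left side: [M]
Right side: [M]

Both sides have the same dimensions, so the equation is dimensionally consistent.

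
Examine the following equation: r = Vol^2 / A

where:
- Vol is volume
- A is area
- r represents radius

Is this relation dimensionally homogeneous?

No

Vol (volume) has dimensions [L^3].
A (area) has dimensions [L^2].
r (radius) has dimensions [L].

Left side: [L]
Right side: [L^4]

The two sides have different dimensions, so the equation is NOT dimensionally consistent.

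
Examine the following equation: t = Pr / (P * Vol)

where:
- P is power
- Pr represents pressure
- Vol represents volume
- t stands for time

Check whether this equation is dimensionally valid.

No

P (power) has dimensions [L^2 M T^-3].
Pr (pressure) has dimensions [L^-1 M T^-2].
Vol (volume) has dimensions [L^3].
t (time) has dimensions [T].

Left side: [T]
Right side: [L^-6 T]

The two sides have different dimensions, so the equation is NOT dimensionally consistent.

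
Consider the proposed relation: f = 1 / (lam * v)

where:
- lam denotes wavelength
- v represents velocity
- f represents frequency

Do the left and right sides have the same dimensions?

No

lam (wavelength) has dimensions [L].
v (velocity) has dimensions [L T^-1].
f (frequency) has dimensions [T^-1].

Left side: [T^-1]
Right side: [L^-2 T]

The two sides have different dimensions, so the equation is NOT dimensionally consistent.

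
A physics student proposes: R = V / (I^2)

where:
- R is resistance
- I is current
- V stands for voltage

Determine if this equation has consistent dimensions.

No

R (resistance) has dimensions [I^-2 L^2 M T^-3].
I (current) has dimensions [I].
V (voltage) has dimensions [I^-1 L^2 M T^-3].

Left side: [I^-2 L^2 M T^-3]
Right side: [I^-3 L^2 M T^-3]

The two sides have different dimensions, so the equation is NOT dimensionally consistent.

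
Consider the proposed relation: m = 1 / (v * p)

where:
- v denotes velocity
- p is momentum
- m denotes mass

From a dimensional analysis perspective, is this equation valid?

No

v (velocity) has dimensions [L T^-1].
p (momentum) has dimensions [L M T^-1].
m (mass) has dimensions [M].

Left side: [M]
Right side: [L^-2 M^-1 T^2]

The two sides have different dimensions, so the equation is NOT dimensionally consistent.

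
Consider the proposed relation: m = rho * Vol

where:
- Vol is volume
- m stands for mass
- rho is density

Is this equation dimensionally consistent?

Yes

Vol (volume) has dimensions [L^3].
m (mass) has dimensions [M].
rho (density) has dimensions [L^-3 M].

Left side: [M]
Right side: [M]

Both sides have the same dimensions, so the equation is dimensionally consistent.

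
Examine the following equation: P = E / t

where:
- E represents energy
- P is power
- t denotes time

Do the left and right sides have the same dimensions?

Yes

E (energy) has dimensions [L^2 M T^-2].
P (power) has dimensions [L^2 M T^-3].
t (time) has dimensions [T].

Left side: [L^2 M T^-3]
Right side: [L^2 M T^-3]

Both sides have the same dimensions, so the equation is dimensionally consistent.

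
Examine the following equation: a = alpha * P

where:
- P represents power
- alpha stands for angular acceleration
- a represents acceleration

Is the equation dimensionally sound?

No

P (power) has dimensions [L^2 M T^-3].
alpha (angular acceleration) has dimensions [T^-2].
a (acceleration) has dimensions [L T^-2].

Left side: [L T^-2]
Right side: [L^2 M T^-5]

The two sides have different dimensions, so the equation is NOT dimensionally consistent.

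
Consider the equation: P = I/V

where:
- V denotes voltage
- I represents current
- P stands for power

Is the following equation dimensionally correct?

No

V (voltage) has dimensions [I^-1 L^2 M T^-3].
I (current) has dimensions [I].
P (power) has dimensions [L^2 M T^-3].

Left side: [L^2 M T^-3]
Right side: [I^2 L^-2 M^-1 T^3]

The two sides have different dimensions, so the equation is NOT dimensionally consistent.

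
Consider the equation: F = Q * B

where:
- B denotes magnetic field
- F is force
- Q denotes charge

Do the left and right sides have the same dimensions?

No

B (magnetic field) has dimensions [I^-1 M T^-2].
F (force) has dimensions [L M T^-2].
Q (charge) has dimensions [I T].

Left side: [L M T^-2]
Right side: [M T^-1]

The two sides have different dimensions, so the equation is NOT dimensionally consistent.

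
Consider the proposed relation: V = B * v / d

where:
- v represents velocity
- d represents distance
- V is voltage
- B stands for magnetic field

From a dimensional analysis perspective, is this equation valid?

No

v (velocity) has dimensions [L T^-1].
d (distance) has dimensions [L].
V (voltage) has dimensions [I^-1 L^2 M T^-3].
B (magnetic field) has dimensions [I^-1 M T^-2].

Left side: [I^-1 L^2 M T^-3]
Right side: [I^-1 M T^-3]

The two sides have different dimensions, so the equation is NOT dimensionally consistent.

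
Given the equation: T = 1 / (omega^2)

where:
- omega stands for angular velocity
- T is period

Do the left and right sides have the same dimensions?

No

omega (angular velocity) has dimensions [T^-1].
T (period) has dimensions [T].

Left side: [T]
Right side: [T^2]

The two sides have different dimensions, so the equation is NOT dimensionally consistent.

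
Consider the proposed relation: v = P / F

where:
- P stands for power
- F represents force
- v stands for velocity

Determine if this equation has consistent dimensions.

Yes

P (power) has dimensions [L^2 M T^-3].
F (force) has dimensions [L M T^-2].
v (velocity) has dimensions [L T^-1].

Left side: [L T^-1]
Right side: [L T^-1]

Both sides have the same dimensions, so the equation is dimensionally consistent.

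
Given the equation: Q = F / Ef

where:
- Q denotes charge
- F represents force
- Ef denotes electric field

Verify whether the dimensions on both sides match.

Yes

Q (charge) has dimensions [I T].
F (force) has dimensions [L M T^-2].
Ef (electric field) has dimensions [I^-1 L M T^-3].

Left side: [I T]
Right side: [I T]

Both sides have the same dimensions, so the equation is dimensionally consistent.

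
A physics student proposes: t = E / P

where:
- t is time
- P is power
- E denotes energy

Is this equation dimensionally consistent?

Yes

t (time) has dimensions [T].
P (power) has dimensions [L^2 M T^-3].
E (energy) has dimensions [L^2 M T^-2].

Left side: [T]
Right side: [T]

Both sides have the same dimensions, so the equation is dimensionally consistent.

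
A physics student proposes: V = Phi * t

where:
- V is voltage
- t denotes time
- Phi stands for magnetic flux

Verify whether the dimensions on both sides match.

No

V (voltage) has dimensions [I^-1 L^2 M T^-3].
t (time) has dimensions [T].
Phi (magnetic flux) has dimensions [I^-1 L^2 M T^-2].

Left side: [I^-1 L^2 M T^-3]
Right side: [I^-1 L^2 M T^-1]

The two sides have different dimensions, so the equation is NOT dimensionally consistent.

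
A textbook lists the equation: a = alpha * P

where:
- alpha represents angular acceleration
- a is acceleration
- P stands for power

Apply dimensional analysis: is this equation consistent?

No

alpha (angular acceleration) has dimensions [T^-2].
a (acceleration) has dimensions [L T^-2].
P (power) has dimensions [L^2 M T^-3].

Left side: [L T^-2]
Right side: [L^2 M T^-5]

The two sides have different dimensions, so the equation is NOT dimensionally consistent.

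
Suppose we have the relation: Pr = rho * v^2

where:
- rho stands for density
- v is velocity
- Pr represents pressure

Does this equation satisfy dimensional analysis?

Yes

rho (density) has dimensions [L^-3 M].
v (velocity) has dimensions [L T^-1].
Pr (pressure) has dimensions [L^-1 M T^-2].

Left side: [L^-1 M T^-2]
Right side: [L^-1 M T^-2]

Both sides have the same dimensions, so the equation is dimensionally consistent.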